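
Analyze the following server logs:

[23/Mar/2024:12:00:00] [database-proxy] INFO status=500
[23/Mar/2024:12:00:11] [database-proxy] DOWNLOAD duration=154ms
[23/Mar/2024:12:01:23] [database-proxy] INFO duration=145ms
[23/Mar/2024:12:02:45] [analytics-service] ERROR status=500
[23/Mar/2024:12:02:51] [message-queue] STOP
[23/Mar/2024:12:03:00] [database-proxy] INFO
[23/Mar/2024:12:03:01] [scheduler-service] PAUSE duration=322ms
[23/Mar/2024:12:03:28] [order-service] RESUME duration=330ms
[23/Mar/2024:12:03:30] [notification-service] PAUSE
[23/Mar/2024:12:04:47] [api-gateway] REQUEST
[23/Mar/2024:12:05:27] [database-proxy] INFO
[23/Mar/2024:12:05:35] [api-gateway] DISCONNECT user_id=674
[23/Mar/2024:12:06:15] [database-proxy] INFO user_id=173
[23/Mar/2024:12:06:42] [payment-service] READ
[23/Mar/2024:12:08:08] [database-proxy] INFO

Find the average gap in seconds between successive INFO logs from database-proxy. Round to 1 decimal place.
97.6

To calculate average interval:

1. Find all INFO events for database-proxy in order
2. Calculate time gaps between consecutive events
3. Compute mean of gaps: 488 / 5 = 97.6 seconds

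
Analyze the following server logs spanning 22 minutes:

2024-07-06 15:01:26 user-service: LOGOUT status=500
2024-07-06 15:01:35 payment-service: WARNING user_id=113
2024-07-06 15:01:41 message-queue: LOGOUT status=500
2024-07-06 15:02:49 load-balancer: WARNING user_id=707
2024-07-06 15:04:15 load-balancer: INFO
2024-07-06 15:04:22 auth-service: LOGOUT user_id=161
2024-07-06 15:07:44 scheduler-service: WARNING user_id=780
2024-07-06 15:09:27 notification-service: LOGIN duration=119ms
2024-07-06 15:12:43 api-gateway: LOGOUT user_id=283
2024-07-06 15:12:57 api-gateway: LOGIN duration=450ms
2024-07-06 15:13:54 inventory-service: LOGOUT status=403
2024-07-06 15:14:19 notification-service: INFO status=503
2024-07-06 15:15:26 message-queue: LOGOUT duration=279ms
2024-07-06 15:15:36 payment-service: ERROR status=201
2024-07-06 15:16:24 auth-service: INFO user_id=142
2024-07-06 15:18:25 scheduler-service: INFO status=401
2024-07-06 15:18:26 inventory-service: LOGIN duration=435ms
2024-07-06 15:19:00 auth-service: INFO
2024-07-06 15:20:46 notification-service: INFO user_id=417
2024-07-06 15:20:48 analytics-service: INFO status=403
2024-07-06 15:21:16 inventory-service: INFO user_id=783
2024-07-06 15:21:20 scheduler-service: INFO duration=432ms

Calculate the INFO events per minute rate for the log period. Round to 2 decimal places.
0.41

To calculate the rate:

1. Count total INFO events: 9
2. Total time period: 22 minutes
3. Rate = 9 / 22 = 0.41 events per minute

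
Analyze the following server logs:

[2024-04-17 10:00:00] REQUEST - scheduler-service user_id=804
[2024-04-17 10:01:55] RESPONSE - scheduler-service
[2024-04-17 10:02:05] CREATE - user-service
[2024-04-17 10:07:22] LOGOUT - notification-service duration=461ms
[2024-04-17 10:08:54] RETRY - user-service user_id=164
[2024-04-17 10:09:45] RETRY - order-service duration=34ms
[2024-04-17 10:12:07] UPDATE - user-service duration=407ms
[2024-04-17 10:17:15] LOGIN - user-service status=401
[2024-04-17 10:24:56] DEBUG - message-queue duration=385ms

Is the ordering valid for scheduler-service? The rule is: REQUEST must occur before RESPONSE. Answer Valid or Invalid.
Valid

To validate ordering:

1. Required order: REQUEST → RESPONSE
2. Rule: REQUEST must occur before RESPONSE
3. Check actual order of events for scheduler-service
4. Result: Valid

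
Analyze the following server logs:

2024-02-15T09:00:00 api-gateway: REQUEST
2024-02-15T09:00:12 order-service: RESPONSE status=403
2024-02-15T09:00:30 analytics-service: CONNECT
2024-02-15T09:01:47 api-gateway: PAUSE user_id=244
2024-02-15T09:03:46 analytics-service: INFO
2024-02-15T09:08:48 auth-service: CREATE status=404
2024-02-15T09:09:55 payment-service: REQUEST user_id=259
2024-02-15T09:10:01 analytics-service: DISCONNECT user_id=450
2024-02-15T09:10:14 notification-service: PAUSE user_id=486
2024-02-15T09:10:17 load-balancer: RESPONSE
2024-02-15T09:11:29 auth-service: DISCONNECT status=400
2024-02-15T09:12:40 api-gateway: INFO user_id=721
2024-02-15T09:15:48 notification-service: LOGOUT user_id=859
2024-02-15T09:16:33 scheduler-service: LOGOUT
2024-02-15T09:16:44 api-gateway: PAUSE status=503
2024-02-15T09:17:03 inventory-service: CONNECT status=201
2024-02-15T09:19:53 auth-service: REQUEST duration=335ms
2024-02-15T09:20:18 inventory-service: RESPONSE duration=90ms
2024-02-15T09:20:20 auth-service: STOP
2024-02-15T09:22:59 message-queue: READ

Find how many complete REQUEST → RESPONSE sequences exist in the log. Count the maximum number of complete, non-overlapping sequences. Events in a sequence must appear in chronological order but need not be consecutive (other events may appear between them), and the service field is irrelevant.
3

To count sequences:

1. Look for pattern: REQUEST → RESPONSE
2. Greedily scan the log in chronological order, matching each sequence element in turn (ignoring service)
3. Each time the full pattern completes, increment the count and restart matching from the next event
4. Complete non-overlapping sequences found: 3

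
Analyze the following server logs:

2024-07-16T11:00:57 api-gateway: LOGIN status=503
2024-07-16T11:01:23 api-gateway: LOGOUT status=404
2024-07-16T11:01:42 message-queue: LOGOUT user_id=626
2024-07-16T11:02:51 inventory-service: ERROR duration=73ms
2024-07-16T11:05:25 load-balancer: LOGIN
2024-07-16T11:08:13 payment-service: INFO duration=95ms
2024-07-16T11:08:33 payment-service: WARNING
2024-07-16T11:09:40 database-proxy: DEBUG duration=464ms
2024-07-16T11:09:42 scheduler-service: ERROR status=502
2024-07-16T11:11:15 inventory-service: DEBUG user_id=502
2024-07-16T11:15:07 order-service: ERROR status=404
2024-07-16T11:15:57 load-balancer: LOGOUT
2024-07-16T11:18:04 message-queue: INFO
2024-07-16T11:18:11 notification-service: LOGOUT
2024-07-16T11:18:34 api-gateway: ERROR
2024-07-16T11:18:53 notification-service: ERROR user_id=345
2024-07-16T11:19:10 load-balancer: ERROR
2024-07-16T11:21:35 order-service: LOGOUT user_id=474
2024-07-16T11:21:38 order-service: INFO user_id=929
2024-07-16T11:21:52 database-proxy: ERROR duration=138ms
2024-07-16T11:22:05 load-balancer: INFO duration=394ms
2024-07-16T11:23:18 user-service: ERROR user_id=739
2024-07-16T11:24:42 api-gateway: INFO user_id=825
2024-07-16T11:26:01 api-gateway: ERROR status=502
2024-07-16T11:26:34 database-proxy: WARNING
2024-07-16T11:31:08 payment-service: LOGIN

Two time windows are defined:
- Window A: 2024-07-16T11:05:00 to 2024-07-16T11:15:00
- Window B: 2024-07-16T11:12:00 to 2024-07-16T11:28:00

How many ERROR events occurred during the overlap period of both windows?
0

To find overlap events:

1. Window A: 2024-07-16T11:05:00 to 2024-07-16T11:15:00
2. Window B: 2024-07-16T11:12:00 to 2024-07-16T11:28:00
3. Overlap period: 2024-07-16T11:12:00 to 2024-07-16T11:15:00
4. Count ERROR events in overlap: 0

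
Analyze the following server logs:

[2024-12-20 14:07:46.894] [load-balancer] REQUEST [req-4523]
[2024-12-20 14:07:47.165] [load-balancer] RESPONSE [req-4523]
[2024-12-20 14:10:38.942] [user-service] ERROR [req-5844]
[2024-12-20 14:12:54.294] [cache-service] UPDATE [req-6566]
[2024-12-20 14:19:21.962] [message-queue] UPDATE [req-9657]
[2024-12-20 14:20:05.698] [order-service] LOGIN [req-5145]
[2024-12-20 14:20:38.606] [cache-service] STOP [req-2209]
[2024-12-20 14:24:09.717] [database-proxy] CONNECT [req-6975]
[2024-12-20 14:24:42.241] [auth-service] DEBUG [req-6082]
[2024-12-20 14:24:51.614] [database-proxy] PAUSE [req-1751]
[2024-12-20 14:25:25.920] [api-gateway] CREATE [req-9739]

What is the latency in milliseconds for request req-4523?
271

To calculate latency:

1. Find REQUEST with id req-4523: 2024-12-20 14:07:46.894
2. Find RESPONSE with id req-4523: 2024-12-20 14:07:47.165
3. Latency: 2024-12-20 14:07:47.165 - 2024-12-20 14:07:46.894 = 271ms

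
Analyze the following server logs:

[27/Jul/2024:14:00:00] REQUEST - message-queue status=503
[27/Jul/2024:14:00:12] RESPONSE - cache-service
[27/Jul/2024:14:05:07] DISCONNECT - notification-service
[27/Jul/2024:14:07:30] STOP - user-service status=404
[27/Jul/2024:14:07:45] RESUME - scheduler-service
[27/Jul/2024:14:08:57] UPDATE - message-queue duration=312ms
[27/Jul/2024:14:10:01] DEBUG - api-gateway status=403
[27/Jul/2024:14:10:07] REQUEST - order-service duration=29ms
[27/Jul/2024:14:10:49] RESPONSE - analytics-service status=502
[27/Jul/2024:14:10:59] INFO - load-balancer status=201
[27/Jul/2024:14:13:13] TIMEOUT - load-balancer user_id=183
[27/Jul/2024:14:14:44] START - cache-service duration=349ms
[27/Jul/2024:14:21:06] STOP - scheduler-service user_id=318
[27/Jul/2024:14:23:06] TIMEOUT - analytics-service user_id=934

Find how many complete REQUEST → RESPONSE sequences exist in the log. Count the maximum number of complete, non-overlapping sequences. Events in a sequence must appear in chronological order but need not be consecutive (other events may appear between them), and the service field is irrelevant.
2

To count sequences:

1. Look for pattern: REQUEST → RESPONSE
2. Greedily scan the log in chronological order, matching each sequence element in turn (ignoring service)
3. Each time the full pattern completes, increment the count and restart matching from the next event
4. Complete non-overlapping sequences found: 2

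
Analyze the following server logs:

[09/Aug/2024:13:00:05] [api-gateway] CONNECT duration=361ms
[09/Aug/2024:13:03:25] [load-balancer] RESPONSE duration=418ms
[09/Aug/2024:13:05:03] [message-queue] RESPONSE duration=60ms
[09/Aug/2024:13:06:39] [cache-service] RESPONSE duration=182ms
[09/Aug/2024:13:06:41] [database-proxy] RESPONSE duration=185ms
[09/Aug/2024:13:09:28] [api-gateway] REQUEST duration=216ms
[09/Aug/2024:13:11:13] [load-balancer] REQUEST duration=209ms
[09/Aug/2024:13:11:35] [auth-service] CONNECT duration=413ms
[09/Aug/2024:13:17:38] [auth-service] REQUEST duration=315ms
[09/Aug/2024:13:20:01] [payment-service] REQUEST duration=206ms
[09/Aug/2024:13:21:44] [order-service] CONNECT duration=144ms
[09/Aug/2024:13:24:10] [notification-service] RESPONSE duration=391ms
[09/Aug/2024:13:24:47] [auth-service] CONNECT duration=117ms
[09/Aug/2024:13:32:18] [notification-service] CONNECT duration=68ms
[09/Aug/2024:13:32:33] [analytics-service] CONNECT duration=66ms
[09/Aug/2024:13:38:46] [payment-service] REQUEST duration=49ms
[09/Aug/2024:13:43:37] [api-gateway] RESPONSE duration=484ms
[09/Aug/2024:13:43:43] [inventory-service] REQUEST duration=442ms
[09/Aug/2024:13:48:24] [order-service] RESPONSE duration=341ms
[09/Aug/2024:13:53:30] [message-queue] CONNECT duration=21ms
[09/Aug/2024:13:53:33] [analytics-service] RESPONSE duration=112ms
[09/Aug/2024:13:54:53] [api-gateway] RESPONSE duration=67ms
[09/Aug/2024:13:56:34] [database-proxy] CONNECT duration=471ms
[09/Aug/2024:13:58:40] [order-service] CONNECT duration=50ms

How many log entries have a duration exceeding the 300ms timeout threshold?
9

To count timeouts:

1. Threshold: 300ms
2. Extract duration from each log entry
3. Count entries where duration > 300
4. Timeout count: 9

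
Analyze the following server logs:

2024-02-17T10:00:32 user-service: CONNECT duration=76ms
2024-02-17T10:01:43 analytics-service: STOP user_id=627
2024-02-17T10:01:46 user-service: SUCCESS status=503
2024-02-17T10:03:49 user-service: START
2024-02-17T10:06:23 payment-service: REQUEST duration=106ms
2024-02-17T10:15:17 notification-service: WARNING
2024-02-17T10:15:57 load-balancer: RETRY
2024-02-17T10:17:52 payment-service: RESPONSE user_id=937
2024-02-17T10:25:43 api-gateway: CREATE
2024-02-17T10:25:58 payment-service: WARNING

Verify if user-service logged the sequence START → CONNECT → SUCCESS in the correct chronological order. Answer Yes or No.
No

To verify sequence order:

1. Find all events in sequence START → CONNECT → SUCCESS for user-service
2. Extract their timestamps
3. Check if timestamps are in ascending order
4. Result: No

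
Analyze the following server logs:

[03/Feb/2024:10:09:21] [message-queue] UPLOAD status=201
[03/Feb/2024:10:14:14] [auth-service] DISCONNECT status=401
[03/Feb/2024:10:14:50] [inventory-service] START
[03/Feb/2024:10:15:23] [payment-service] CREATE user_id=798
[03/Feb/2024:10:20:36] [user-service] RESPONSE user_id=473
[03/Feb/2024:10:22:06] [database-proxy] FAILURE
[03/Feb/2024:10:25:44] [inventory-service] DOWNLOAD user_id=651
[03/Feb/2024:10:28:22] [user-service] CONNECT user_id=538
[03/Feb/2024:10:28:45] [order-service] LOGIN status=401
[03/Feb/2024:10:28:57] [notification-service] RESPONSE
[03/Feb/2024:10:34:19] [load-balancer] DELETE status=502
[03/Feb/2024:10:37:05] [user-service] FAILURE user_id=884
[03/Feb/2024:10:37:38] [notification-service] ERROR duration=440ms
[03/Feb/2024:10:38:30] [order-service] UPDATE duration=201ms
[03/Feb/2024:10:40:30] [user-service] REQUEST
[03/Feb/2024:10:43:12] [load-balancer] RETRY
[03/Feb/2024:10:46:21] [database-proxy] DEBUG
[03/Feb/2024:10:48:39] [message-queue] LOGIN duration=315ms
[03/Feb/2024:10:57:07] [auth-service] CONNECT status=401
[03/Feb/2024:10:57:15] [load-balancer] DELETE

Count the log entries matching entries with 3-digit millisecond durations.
3

To find matching entries:

1. Pattern to match: entries with 3-digit millisecond durations
2. Scan each log entry for the pattern
3. Count matches: 3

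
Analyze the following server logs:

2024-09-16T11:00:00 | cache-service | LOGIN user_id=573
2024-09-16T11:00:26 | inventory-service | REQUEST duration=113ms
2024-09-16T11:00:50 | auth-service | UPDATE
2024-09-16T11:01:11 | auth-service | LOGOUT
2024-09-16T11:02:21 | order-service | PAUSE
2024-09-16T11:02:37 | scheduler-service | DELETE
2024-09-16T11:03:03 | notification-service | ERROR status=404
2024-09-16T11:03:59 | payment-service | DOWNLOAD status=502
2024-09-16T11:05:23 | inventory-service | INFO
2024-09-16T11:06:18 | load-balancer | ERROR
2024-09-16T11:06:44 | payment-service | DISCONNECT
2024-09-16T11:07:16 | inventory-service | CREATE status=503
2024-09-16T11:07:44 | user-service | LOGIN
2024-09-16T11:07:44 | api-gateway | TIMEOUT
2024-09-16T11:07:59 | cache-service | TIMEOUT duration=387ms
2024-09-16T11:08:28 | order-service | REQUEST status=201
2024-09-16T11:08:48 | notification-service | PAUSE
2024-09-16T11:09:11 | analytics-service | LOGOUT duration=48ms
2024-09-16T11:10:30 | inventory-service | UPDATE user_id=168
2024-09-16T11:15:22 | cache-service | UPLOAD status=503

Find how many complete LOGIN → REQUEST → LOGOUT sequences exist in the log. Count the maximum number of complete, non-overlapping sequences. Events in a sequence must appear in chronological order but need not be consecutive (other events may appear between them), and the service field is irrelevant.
2

To count sequences:

1. Look for pattern: LOGIN → REQUEST → LOGOUT
2. Greedily scan the log in chronological order, matching each sequence element in turn (ignoring service)
3. Each time the full pattern completes, increment the count and restart matching from the next event
4. Complete non-overlapping sequences found: 2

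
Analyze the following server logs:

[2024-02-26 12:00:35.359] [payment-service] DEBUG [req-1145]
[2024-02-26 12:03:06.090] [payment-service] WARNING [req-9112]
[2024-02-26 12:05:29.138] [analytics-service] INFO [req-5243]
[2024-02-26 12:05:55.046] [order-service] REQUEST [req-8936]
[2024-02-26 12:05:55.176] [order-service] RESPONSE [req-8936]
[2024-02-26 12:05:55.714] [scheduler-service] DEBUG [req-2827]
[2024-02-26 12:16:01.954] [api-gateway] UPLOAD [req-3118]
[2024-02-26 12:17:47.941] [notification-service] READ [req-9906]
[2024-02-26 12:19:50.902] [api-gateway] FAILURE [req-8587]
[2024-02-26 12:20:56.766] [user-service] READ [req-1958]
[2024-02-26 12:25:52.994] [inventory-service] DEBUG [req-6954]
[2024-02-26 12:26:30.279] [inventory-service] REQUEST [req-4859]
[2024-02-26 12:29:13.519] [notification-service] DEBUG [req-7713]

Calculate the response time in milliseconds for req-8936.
130

To calculate latency:

1. Find REQUEST with id req-8936: 2024-02-26 12:05:55.046
2. Find RESPONSE with id req-8936: 2024-02-26 12:05:55.176
3. Latency: 2024-02-26 12:05:55.176 - 2024-02-26 12:05:55.046 = 130ms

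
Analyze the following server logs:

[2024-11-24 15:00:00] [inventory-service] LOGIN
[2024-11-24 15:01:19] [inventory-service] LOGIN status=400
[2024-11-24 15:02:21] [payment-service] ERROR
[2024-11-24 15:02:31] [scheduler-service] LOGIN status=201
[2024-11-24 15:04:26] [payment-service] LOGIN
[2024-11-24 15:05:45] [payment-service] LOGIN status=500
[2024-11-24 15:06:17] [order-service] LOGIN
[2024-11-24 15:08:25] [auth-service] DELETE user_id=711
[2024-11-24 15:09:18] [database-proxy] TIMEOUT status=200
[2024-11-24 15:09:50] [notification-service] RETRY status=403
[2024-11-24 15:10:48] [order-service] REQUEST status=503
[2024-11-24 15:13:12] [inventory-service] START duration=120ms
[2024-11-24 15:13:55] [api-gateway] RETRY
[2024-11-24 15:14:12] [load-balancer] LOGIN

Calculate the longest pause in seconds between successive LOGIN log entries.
475

To find the longest gap:

1. Extract all LOGIN events in chronological order
2. Calculate time differences between consecutive events
3. Find the maximum difference
4. Longest gap: 475 seconds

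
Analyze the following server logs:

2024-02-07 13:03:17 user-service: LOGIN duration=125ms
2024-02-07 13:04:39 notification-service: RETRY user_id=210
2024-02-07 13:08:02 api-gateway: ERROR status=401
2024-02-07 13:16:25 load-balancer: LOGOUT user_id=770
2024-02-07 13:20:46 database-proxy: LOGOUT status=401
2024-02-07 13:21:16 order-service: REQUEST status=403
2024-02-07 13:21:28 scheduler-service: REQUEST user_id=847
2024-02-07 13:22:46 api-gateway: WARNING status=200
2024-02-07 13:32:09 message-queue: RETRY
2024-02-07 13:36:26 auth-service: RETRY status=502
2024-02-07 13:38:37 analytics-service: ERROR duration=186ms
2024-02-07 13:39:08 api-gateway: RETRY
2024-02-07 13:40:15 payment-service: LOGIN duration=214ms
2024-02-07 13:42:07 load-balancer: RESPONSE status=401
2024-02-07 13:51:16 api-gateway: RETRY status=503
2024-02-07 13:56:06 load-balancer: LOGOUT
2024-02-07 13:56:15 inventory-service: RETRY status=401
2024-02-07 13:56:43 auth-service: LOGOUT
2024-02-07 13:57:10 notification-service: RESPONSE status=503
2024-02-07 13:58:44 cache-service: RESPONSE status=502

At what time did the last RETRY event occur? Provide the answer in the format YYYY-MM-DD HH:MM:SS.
2024-02-07 13:56:15

To find the last event:

1. Filter for all RETRY events
2. Sort by timestamp
3. Select the last one
4. Timestamp: 2024-02-07 13:56:15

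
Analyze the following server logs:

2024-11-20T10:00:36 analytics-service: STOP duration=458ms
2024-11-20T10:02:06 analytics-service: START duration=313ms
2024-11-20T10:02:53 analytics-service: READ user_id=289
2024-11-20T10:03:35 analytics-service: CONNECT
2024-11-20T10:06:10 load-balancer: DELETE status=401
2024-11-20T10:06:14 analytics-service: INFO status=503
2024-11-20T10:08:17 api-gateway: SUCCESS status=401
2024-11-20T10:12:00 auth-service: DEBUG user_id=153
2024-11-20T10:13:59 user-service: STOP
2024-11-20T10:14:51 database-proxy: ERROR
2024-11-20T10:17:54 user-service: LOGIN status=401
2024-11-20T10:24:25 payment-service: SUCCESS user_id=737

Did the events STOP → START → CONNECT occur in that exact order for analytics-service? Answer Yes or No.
Yes

To verify sequence order:

1. Find all events in sequence STOP → START → CONNECT for analytics-service
2. Extract their timestamps
3. Check if timestamps are in ascending order
4. Result: Yes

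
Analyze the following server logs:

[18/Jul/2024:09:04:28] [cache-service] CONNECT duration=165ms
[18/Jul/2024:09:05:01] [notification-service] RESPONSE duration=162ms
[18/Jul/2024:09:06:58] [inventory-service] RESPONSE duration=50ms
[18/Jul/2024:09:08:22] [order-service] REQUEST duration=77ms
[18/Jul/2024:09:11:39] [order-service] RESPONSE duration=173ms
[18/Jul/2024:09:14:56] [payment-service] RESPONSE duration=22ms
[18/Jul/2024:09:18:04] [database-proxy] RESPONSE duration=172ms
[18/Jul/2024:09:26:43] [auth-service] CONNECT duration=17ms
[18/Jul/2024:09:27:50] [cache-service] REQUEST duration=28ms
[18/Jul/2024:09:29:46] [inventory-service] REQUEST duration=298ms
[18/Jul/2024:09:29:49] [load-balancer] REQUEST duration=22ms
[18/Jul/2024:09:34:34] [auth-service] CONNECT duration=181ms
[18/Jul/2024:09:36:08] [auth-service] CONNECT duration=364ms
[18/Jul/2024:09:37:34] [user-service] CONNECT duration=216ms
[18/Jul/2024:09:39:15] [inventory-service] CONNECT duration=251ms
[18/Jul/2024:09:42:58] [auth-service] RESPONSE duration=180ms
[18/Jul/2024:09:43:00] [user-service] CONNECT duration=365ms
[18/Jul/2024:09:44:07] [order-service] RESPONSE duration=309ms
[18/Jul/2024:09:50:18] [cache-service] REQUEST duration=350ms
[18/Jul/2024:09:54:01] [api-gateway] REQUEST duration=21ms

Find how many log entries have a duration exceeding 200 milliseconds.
7

To count timeouts:

1. Threshold: 200ms
2. Extract duration from each log entry
3. Count entries where duration > 200
4. Timeout count: 7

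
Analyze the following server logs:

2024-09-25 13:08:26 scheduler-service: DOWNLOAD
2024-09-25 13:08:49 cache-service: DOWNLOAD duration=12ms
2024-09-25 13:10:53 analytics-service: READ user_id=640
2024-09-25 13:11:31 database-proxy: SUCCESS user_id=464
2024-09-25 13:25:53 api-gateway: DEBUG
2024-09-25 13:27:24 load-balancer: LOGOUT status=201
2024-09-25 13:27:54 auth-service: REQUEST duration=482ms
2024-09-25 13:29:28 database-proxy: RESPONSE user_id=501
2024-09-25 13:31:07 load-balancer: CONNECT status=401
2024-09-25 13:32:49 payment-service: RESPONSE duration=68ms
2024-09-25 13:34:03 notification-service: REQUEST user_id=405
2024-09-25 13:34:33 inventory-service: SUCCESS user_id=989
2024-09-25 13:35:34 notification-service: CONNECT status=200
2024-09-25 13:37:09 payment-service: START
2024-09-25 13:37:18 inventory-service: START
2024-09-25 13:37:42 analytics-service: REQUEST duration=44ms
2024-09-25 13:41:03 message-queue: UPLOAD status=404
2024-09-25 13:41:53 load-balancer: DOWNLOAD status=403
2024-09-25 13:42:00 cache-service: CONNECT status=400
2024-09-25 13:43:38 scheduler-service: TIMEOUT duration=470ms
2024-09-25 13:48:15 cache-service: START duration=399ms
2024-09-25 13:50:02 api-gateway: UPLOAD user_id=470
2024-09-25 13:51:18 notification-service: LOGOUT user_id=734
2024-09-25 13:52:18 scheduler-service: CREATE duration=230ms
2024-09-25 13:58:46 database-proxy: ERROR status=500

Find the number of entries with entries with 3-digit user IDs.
7

To find matching entries:

1. Pattern to match: entries with 3-digit user IDs
2. Scan each log entry for the pattern
3. Count matches: 7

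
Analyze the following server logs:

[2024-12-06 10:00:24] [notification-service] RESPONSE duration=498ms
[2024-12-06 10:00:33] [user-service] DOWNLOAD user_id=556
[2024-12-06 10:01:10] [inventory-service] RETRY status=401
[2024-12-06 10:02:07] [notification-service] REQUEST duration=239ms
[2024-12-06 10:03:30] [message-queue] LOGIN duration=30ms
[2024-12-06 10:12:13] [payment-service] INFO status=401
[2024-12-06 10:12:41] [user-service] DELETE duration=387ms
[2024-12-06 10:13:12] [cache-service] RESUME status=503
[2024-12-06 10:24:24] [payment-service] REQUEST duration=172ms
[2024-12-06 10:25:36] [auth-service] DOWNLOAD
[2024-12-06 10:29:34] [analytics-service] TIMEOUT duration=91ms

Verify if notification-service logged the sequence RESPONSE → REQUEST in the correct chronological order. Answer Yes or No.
Yes

To verify sequence order:

1. Find all events in sequence RESPONSE → REQUEST for notification-service
2. Extract their timestamps
3. Check if timestamps are in ascending order
4. Result: Yes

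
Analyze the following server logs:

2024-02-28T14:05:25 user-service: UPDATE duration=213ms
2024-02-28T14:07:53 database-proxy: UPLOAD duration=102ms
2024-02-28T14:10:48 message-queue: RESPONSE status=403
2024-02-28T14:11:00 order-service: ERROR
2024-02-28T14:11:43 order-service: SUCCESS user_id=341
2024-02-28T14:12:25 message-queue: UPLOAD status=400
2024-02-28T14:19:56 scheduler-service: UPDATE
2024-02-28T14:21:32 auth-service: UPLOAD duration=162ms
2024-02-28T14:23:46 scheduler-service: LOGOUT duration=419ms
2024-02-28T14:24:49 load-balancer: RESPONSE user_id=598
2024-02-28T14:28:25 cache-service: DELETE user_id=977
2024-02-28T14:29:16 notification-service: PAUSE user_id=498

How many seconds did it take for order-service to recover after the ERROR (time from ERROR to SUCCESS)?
43

To calculate recovery time:

1. Find ERROR event for order-service: 2024-02-28T14:11:00
2. Find next SUCCESS event for order-service: 2024-02-28T14:11:43
3. Recovery time: 2024-02-28T14:11:43 - 2024-02-28T14:11:00 = 43 seconds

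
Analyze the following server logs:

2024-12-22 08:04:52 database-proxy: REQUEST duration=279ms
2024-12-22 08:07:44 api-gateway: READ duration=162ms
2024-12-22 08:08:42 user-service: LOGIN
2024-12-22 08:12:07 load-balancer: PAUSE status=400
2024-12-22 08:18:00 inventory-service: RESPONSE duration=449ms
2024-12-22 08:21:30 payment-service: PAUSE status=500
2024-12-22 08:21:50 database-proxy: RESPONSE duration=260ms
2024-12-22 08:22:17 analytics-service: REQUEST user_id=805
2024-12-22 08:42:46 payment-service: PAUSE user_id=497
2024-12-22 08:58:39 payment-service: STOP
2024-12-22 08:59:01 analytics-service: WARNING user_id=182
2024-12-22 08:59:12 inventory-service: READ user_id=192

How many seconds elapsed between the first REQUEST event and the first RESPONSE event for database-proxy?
1018

To find the time between events:

1. Locate the first REQUEST event for database-proxy: 2024-12-22 08:04:52
2. Locate the first RESPONSE event for database-proxy: 2024-12-22 08:21:50
3. Calculate the difference: 2024-12-22 08:21:50 - 2024-12-22 08:04:52 = 1018 seconds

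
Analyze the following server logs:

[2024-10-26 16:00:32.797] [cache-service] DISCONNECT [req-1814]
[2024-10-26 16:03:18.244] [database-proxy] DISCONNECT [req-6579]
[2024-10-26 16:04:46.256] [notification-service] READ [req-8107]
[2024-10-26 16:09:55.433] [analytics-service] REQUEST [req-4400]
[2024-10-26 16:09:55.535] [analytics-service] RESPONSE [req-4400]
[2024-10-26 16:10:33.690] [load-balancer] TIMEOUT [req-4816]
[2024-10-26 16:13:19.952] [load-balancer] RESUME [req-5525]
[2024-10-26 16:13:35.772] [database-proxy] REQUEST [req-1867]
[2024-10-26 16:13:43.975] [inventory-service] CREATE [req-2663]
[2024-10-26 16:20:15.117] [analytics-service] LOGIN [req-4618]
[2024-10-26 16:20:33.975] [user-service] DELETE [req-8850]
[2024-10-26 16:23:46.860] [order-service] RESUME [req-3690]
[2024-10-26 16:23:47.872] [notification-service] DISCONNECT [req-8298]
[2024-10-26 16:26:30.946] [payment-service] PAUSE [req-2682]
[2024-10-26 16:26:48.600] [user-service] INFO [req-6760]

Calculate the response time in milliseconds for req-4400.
102

To calculate latency:

1. Find REQUEST with id req-4400: 2024-10-26 16:09:55.433
2. Find RESPONSE with id req-4400: 2024-10-26 16:09:55.535
3. Latency: 2024-10-26 16:09:55.535 - 2024-10-26 16:09:55.433 = 102ms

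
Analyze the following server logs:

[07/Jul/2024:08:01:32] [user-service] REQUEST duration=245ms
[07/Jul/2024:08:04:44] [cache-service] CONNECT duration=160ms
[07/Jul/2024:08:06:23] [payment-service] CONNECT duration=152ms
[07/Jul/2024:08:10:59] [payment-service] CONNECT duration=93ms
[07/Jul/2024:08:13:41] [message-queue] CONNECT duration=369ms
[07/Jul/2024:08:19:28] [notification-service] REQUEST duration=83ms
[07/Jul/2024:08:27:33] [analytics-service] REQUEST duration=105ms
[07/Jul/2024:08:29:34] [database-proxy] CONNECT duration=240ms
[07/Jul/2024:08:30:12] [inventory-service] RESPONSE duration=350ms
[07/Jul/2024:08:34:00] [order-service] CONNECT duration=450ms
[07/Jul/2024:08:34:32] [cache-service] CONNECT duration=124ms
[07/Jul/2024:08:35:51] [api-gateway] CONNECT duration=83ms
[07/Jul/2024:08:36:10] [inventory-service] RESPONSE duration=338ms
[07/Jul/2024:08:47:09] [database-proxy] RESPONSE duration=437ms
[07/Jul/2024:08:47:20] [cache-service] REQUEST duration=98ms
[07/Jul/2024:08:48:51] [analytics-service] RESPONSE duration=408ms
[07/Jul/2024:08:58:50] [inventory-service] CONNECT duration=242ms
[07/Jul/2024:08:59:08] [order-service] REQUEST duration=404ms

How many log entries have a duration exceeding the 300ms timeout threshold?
7

To count timeouts:

1. Threshold: 300ms
2. Extract duration from each log entry
3. Count entries where duration > 300
4. Timeout count: 7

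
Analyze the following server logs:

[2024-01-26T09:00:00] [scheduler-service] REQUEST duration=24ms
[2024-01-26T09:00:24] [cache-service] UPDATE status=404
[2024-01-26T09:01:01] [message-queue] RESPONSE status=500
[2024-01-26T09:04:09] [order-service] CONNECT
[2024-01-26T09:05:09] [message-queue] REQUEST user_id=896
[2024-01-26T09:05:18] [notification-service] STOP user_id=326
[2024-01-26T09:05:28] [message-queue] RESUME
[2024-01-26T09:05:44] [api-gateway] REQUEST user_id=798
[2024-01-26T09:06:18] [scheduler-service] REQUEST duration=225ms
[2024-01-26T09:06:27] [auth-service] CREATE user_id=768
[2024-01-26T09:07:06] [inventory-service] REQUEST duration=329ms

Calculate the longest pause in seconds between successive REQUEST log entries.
309

To find the longest gap:

1. Extract all REQUEST events in chronological order
2. Calculate time differences between consecutive events
3. Find the maximum difference
4. Longest gap: 309 seconds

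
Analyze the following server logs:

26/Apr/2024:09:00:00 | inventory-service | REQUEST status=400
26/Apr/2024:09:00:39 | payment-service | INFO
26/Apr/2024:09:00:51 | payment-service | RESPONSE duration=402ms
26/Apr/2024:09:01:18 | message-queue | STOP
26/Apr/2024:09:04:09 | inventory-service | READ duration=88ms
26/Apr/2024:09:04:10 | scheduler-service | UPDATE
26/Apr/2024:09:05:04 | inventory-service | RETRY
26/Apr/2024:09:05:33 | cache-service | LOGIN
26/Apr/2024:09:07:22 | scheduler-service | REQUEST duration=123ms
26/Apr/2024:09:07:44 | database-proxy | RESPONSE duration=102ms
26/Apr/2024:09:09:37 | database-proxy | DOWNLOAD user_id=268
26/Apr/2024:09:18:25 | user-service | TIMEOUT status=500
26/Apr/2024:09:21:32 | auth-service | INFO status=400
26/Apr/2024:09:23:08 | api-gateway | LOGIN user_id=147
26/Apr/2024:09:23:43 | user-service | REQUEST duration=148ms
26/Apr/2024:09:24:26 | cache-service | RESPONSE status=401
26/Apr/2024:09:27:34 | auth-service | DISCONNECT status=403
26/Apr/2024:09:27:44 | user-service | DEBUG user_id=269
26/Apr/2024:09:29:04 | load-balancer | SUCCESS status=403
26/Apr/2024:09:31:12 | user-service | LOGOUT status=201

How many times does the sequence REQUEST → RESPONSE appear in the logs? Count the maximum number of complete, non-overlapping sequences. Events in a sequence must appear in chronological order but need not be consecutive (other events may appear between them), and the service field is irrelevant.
3

To count sequences:

1. Look for pattern: REQUEST → RESPONSE
2. Greedily scan the log in chronological order, matching each sequence element in turn (ignoring service)
3. Each time the full pattern completes, increment the count and restart matching from the next event
4. Complete non-overlapping sequences found: 3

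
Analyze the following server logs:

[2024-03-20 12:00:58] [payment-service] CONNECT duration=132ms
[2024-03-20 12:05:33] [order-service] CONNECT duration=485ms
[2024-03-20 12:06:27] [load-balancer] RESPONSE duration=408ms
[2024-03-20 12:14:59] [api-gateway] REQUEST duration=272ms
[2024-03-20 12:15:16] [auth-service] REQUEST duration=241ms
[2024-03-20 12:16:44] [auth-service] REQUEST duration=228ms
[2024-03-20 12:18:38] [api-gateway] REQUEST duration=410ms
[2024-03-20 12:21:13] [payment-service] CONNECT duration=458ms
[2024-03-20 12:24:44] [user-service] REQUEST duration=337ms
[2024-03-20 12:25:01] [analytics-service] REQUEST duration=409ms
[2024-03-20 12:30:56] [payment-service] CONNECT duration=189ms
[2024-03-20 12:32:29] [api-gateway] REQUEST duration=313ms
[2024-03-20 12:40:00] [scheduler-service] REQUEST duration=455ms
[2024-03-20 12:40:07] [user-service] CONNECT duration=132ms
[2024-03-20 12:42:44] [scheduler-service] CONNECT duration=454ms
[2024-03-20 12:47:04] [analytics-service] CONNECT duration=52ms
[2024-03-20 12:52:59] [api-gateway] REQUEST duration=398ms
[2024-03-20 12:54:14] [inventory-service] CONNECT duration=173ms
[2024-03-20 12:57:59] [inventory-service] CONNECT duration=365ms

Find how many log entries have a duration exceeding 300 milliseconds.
11

To count timeouts:

1. Threshold: 300ms
2. Extract duration from each log entry
3. Count entries where duration > 300
4. Timeout count: 11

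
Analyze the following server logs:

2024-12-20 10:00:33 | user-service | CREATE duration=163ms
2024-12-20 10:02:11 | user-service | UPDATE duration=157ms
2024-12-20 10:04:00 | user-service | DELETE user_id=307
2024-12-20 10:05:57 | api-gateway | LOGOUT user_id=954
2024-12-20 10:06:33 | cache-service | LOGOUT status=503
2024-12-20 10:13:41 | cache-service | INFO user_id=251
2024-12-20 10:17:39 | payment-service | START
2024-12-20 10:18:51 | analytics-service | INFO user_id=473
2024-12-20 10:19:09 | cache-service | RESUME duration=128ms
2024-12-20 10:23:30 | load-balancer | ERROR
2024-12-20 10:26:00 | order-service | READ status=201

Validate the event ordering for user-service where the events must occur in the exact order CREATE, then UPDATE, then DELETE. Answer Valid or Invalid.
Valid

To validate ordering:

1. Required order: CREATE → UPDATE → DELETE
2. Rule: the events must occur in the exact order CREATE, then UPDATE, then DELETE
3. Check actual order of events for user-service
4. Result: Valid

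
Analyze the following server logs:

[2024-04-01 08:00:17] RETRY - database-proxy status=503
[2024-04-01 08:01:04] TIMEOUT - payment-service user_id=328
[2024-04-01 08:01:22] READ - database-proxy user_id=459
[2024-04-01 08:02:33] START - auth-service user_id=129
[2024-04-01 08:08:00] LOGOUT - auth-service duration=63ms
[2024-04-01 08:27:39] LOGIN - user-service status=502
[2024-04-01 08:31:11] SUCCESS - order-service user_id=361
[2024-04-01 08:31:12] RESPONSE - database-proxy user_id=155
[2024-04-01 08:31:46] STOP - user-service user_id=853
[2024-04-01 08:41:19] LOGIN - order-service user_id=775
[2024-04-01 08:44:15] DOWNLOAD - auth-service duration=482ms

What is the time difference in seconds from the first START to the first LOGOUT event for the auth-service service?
327

To find the time between events:

1. Locate the first START event for auth-service: 2024-04-01 08:02:33
2. Locate the first LOGOUT event for auth-service: 2024-04-01 08:08:00
3. Calculate the difference: 2024-04-01 08:08:00 - 2024-04-01 08:02:33 = 327 seconds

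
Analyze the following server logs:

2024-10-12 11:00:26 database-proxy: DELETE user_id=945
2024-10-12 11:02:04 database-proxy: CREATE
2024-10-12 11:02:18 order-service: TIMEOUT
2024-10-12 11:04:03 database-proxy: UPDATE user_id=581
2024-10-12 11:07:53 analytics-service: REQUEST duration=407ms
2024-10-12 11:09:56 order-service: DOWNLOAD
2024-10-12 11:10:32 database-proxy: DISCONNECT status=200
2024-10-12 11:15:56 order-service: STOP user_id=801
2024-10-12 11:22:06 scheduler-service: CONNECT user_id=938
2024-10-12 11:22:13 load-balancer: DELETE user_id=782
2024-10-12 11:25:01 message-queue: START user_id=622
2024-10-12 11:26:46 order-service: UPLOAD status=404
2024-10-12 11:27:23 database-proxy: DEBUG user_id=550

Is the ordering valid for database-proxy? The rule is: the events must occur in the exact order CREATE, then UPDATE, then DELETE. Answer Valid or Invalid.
Invalid

To validate ordering:

1. Required order: CREATE → UPDATE → DELETE
2. Rule: the events must occur in the exact order CREATE, then UPDATE, then DELETE
3. Check actual order of events for database-proxy
4. Result: Invalid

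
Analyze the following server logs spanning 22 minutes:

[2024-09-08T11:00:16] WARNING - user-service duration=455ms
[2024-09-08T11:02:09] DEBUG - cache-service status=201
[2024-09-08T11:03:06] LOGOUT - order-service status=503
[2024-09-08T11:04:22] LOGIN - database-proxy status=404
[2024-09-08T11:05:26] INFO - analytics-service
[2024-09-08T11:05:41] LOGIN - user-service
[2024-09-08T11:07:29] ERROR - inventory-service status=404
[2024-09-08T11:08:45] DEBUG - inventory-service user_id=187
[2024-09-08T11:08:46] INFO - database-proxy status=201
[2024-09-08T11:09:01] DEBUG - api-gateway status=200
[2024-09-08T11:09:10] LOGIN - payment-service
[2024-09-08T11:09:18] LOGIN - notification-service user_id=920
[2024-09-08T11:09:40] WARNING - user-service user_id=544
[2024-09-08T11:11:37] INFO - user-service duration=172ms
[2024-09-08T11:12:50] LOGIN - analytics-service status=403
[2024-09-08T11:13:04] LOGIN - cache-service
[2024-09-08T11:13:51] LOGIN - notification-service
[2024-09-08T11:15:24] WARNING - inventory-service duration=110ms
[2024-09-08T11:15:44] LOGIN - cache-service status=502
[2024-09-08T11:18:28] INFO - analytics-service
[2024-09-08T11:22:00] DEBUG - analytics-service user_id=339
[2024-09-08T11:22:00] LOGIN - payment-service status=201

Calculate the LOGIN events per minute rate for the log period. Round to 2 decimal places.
0.41

To calculate the rate:

1. Count total LOGIN events: 9
2. Total time period: 22 minutes
3. Rate = 9 / 22 = 0.41 events per minute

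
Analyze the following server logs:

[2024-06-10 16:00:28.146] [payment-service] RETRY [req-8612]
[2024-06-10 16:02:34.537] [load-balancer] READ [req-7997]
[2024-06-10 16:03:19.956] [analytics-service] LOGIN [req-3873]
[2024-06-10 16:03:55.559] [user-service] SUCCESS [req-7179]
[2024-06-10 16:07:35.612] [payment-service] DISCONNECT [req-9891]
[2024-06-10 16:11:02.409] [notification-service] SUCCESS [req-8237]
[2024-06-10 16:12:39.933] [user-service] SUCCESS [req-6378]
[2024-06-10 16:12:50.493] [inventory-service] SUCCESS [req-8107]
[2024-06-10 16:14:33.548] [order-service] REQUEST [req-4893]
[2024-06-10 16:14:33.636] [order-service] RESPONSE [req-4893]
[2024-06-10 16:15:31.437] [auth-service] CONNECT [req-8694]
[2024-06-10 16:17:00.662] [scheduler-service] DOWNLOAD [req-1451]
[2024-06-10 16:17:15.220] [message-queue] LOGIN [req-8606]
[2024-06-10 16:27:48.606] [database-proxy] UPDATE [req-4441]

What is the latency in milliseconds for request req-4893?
88

To calculate latency:

1. Find REQUEST with id req-4893: 2024-06-10 16:14:33.548
2. Find RESPONSE with id req-4893: 2024-06-10 16:14:33.636
3. Latency: 2024-06-10 16:14:33.636 - 2024-06-10 16:14:33.548 = 88ms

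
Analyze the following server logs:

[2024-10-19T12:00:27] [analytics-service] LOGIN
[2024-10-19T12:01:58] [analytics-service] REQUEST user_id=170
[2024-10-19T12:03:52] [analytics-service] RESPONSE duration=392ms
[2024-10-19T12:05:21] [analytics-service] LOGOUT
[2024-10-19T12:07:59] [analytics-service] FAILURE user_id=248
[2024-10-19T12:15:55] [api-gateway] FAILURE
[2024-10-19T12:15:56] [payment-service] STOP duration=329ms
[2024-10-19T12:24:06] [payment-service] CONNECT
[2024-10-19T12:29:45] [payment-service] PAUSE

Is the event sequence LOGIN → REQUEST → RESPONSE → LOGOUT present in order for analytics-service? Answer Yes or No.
Yes

To verify sequence order:

1. Find all events in sequence LOGIN → REQUEST → RESPONSE → LOGOUT for analytics-service
2. Extract their timestamps
3. Check if timestamps are in ascending order
4. Result: Yes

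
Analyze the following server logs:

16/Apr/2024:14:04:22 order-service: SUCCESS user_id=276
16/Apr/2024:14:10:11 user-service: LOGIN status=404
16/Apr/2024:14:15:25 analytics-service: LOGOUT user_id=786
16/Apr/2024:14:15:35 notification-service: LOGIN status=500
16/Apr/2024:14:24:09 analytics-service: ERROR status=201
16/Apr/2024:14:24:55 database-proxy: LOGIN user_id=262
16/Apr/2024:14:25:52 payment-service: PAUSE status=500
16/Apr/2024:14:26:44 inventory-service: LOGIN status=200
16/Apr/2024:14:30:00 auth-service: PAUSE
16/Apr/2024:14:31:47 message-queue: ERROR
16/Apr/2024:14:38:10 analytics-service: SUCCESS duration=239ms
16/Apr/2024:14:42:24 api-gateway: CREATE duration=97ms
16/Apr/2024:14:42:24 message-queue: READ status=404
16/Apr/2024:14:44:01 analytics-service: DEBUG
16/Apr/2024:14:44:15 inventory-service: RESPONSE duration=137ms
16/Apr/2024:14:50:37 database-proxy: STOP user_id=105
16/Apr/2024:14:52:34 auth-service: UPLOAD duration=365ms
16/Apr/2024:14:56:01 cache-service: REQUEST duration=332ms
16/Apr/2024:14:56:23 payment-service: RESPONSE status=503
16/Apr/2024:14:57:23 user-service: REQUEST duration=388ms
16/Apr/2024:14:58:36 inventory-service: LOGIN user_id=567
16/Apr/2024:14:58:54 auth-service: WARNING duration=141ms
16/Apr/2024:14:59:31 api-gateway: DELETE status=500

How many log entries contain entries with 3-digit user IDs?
5

To find matching entries:

1. Pattern to match: entries with 3-digit user IDs
2. Scan each log entry for the pattern
3. Count matches: 5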